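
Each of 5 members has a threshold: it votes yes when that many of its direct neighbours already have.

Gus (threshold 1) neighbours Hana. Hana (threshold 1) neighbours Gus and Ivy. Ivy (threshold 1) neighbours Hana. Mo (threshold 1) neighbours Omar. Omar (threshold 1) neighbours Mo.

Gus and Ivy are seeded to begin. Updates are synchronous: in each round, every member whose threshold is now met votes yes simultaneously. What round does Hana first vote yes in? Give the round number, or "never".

Round 1 — Gus, Ivy vote yes (initial).
Round 2 — checking thresholds:
  Hana: 2 of 2 neighbours ≥ 1, votes yes.
Round 3 — no new yes votes; cascade stops.

2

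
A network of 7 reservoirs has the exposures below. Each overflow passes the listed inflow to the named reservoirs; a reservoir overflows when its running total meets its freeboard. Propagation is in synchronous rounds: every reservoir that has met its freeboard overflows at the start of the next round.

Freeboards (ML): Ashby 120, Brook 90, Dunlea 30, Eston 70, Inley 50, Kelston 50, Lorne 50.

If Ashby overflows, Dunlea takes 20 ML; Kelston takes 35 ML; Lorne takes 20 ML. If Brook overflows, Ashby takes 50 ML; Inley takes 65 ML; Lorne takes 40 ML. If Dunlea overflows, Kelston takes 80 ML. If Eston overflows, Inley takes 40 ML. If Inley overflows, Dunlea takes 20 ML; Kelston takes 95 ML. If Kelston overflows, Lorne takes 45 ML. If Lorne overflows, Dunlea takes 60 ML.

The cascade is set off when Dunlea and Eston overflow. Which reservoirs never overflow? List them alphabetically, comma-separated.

Ashby, Brook, Inley, Lorne

Round 1 — Dunlea, Eston overflow (initial).
  Inley: +40 → 40 < 50
  Kelston: +80 → 80 ≥ 50
Round 2 — Kelston overflows.
  Lorne: +45 → 45 < 50
No further overflows.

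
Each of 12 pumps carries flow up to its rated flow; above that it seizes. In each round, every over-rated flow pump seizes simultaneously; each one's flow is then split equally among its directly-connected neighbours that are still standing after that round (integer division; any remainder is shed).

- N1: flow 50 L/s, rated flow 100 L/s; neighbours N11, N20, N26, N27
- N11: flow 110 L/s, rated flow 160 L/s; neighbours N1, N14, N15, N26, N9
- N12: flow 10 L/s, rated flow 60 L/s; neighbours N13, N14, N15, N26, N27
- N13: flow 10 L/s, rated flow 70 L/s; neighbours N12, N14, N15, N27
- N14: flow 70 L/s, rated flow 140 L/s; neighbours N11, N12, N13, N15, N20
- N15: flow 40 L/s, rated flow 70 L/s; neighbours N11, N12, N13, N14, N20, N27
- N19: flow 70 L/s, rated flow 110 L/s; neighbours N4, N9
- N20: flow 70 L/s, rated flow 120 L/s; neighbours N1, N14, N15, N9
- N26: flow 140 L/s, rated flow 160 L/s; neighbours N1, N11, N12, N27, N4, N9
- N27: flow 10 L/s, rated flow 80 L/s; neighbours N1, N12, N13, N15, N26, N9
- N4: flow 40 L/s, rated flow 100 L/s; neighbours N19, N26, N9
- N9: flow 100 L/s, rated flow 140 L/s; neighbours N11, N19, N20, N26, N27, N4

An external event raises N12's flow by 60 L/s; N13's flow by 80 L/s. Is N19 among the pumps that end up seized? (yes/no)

no

Round 1 — N12 at 70 > 60; N13 at 90 > 70. N12, N13 seize.
  N12 sheds 70 L/s to N14, N15, N26, N27: 17 each (2 lost).
    N14: 70+17 = 87 ≤ 140
    N15: 40+17 = 57 ≤ 70
    N26: 140+17 = 157 ≤ 160
    N27: 10+17 = 27 ≤ 80
  N13 sheds 90 L/s to N14, N15, N27: 30 each.
    N14: 87+30 = 117 ≤ 140
    N15: 57+30 = 87 > 70
    N27: 27+30 = 57 ≤ 80
Round 2 — N15 seizes.
  N15 sheds 87 L/s to N11, N14, N20, N27: 21 each (3 lost).
    N11: 110+21 = 131 ≤ 160
    N14: 117+21 = 138 ≤ 140
    N20: 70+21 = 91 ≤ 120
    N27: 57+21 = 78 ≤ 80
No further seizures.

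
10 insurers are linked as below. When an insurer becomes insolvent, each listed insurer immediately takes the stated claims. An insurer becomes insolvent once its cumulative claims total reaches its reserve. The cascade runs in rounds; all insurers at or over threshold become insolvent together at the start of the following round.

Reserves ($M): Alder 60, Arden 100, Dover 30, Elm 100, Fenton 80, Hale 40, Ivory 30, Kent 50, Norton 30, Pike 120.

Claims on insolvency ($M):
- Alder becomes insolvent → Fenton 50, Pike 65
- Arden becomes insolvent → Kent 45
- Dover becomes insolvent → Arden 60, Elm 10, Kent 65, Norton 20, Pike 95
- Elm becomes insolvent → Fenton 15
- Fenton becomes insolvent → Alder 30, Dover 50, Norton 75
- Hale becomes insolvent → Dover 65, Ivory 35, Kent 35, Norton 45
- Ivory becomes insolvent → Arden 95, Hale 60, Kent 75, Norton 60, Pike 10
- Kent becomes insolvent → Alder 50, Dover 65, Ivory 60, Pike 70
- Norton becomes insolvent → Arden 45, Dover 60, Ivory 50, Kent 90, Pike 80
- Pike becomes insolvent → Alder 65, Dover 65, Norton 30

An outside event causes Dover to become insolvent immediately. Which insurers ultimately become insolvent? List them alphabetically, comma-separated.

Round 1 — Dover becomes insolvent (initial).
  Arden: +60 → 60 < 100
  Elm: +10 → 10 < 100
  Kent: +65 → 65 ≥ 50
  Norton: +20 → 20 < 30
  Pike: +95 → 95 < 120
Round 2 — Kent becomes insolvent.
  Alder: +50 → 50 < 60
  Ivory: +60 → 60 ≥ 30
  Pike: +70 → 165 ≥ 120
Round 3 — Ivory, Pike become insolvent.
  Alder: +65 → 115 ≥ 60
  Arden: +95 → 155 ≥ 100
  Hale: +60 → 60 ≥ 40
  Norton: +60+30 → 110 ≥ 30
Round 4 — Alder, Arden, Hale, Norton become insolvent.
  Fenton: +50 → 50 < 80
No further insolvencies.

Alder, Arden, Dover, Hale, Ivory, Kent, Norton, Pike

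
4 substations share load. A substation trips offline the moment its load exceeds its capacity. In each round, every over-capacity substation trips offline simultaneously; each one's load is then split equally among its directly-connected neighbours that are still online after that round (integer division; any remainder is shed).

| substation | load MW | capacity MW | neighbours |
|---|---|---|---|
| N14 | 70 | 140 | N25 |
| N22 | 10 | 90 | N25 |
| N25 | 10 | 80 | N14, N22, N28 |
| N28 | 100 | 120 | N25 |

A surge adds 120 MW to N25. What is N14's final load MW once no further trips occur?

Round 1 — N25 at 130 > 80. N25 trips offline.
  N25 sheds 130 MW to N14, N22, N28: 43 each (1 lost).
    N14: 70+43 = 113 ≤ 140
    N22: 10+43 = 53 ≤ 90
    N28: 100+43 = 143 > 120
Round 2 — N28 trips offline.
  N28 sheds 143 MW: no online neighbours, lost.
No further trips.

113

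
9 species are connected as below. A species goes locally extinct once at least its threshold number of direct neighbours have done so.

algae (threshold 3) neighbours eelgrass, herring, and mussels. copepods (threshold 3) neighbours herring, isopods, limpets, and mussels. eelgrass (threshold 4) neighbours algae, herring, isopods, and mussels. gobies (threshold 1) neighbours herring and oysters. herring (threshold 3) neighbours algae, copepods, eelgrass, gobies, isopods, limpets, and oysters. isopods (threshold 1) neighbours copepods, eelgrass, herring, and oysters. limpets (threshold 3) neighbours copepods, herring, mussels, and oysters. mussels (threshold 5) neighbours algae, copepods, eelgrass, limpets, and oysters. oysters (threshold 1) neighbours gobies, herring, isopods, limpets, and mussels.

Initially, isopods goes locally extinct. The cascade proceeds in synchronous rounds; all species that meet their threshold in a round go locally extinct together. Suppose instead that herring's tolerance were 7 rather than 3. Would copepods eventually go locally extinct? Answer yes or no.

With herring's tolerance at 7:
Round 1 — isopods goes locally extinct (initial).
Round 2 — checking thresholds:
  copepods: 1 of 4 neighbours < 3, below threshold.
  eelgrass: 1 of 4 neighbours < 4, below threshold.
  herring: 1 of 7 neighbours < 7, below threshold.
  oysters: 1 of 5 neighbours ≥ 1, goes locally extinct.
Round 3 — checking thresholds:
  copepods: 1 of 4 neighbours < 3, below threshold.
  eelgrass: 1 of 4 neighbours < 4, below threshold.
  gobies: 1 of 2 neighbours ≥ 1, goes locally extinct.
  herring: 2 of 7 neighbours < 7, below threshold.
  limpets: 1 of 4 neighbours < 3, below threshold.
  mussels: 1 of 5 neighbours < 5, below threshold.
Round 4 — no new extinctions; cascade stops.

no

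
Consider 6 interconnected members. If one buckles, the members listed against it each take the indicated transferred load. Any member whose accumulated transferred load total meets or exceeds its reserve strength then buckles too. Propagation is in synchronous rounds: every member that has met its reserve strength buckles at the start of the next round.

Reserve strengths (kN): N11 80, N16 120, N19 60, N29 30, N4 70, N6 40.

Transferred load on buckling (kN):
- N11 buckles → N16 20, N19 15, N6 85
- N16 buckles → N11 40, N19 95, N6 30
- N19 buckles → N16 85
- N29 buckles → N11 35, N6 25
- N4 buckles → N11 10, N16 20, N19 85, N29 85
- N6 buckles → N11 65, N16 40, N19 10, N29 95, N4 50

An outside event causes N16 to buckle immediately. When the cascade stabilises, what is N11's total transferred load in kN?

40

Round 1 — N16 buckles (initial).
  N11: +40 → 40 < 80
  N19: +95 → 95 ≥ 60
  N6: +30 → 30 < 40
Round 2 — N19 buckles.
No further bucklings.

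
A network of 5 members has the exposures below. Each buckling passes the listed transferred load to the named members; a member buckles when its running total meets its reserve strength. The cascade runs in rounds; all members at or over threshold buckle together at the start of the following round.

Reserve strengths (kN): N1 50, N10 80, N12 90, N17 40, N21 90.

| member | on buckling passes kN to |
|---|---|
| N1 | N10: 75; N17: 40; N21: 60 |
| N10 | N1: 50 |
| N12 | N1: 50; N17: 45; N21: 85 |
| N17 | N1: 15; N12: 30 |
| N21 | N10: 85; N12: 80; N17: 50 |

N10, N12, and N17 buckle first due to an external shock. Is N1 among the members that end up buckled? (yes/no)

Round 1 — N10, N12, N17 buckle (initial).
  N1: +50+50+15 → 115 ≥ 50
  N21: +85 → 85 < 90
Round 2 — N1 buckles.
  N21: +60 → 145 ≥ 90
Round 3 — N21 buckles.
No further bucklings.

yes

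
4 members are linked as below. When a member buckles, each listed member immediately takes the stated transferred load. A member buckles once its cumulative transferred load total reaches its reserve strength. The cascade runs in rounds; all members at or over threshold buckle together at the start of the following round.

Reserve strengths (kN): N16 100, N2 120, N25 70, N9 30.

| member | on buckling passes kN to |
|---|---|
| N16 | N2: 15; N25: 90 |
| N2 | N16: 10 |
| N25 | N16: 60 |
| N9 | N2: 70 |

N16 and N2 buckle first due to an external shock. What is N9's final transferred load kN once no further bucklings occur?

Round 1 — N16, N2 buckle (initial).
  N25: +90 → 90 ≥ 70
Round 2 — N25 buckles.
No further bucklings.

0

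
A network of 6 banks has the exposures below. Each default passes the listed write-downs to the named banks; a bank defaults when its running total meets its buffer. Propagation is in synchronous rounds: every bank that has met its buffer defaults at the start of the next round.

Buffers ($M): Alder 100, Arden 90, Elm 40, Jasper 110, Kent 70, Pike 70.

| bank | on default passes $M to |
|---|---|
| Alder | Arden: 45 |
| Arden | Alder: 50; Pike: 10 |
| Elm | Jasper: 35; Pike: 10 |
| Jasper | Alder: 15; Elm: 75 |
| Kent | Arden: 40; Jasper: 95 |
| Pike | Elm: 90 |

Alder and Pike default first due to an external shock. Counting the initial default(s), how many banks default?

3

Round 1 — Alder, Pike default (initial).
  Arden: +45 → 45 < 90
  Elm: +90 → 90 ≥ 40
Round 2 — Elm defaults.
  Jasper: +35 → 35 < 110
No further defaults.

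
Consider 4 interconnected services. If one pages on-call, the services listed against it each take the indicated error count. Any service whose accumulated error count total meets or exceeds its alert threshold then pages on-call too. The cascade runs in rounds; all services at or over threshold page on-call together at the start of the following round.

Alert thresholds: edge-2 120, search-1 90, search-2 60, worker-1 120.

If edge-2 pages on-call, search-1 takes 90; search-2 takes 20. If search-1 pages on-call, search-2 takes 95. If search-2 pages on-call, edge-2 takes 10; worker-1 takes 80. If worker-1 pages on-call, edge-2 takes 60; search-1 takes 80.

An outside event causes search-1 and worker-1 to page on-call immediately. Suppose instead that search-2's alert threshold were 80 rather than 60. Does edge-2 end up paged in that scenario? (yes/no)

no

With search-2's alert threshold at 80:
Round 1 — search-1, worker-1 page on-call (initial).
  edge-2: +60 → 60 < 120
  search-2: +95 → 95 ≥ 80
Round 2 — search-2 pages on-call.
  edge-2: +10 → 70 < 120
No further pages.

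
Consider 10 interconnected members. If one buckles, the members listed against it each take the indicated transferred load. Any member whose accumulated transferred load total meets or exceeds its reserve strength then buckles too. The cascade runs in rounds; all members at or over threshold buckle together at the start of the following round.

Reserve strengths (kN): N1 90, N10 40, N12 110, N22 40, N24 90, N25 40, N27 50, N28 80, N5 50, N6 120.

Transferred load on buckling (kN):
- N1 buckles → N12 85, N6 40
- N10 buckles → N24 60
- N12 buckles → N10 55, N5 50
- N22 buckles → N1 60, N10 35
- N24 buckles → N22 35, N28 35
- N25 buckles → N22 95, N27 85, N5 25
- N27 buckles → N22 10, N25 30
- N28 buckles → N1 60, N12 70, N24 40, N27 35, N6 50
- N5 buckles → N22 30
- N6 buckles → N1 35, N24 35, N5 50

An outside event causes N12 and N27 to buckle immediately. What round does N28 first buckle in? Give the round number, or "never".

Round 1 — N12, N27 buckle (initial).
  N10: +55 → 55 ≥ 40
  N22: +10 → 10 < 40
  N25: +30 → 30 < 40
  N5: +50 → 50 ≥ 50
Round 2 — N10, N5 buckle.
  N22: +30 → 40 ≥ 40
  N24: +60 → 60 < 90
Round 3 — N22 buckles.
  N1: +60 → 60 < 90
No further bucklings.

never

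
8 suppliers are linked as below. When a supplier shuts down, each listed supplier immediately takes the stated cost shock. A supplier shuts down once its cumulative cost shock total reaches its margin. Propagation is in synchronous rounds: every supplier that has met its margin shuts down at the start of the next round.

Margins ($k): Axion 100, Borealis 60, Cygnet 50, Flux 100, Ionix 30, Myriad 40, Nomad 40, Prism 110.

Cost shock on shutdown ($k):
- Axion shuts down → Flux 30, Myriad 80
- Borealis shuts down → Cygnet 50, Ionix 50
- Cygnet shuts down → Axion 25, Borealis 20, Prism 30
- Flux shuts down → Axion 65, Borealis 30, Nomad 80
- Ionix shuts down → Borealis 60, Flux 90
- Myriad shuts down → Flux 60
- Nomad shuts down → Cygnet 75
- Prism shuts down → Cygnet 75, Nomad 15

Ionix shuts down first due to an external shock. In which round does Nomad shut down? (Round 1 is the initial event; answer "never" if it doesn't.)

never

Round 1 — Ionix shuts down (initial).
  Borealis: +60 → 60 ≥ 60
  Flux: +90 → 90 < 100
Round 2 — Borealis shuts down.
  Cygnet: +50 → 50 ≥ 50
Round 3 — Cygnet shuts down.
  Axion: +25 → 25 < 100
  Prism: +30 → 30 < 110
No further shutdowns.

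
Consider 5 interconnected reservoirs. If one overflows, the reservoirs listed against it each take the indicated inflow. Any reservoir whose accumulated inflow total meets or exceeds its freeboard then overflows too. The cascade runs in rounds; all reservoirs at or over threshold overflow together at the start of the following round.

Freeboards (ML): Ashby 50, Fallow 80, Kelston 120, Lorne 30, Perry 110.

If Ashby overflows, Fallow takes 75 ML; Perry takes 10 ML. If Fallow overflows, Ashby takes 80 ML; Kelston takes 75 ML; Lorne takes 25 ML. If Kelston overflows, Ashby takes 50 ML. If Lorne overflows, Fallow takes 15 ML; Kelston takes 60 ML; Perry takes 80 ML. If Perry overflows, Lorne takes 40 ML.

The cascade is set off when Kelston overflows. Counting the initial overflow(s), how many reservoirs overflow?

Round 1 — Kelston overflows (initial).
  Ashby: +50 → 50 ≥ 50
Round 2 — Ashby overflows.
  Fallow: +75 → 75 < 80
  Perry: +10 → 10 < 110
No further overflows.

2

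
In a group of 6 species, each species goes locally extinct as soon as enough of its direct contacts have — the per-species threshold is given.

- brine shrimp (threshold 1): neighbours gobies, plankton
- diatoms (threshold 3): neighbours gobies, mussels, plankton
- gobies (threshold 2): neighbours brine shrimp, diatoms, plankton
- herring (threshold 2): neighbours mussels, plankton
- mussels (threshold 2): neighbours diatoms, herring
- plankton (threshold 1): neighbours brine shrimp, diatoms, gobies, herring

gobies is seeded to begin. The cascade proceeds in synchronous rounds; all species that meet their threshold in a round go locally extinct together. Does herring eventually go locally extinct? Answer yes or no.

Round 1 — gobies goes locally extinct (initial).
Round 2 — checking thresholds:
  brine shrimp: 1 of 2 neighbours ≥ 1, goes locally extinct.
  diatoms: 1 of 3 neighbours < 3, not yet.
  plankton: 1 of 4 neighbours ≥ 1, goes locally extinct.
Round 3 — no new extinctions; cascade stops.

no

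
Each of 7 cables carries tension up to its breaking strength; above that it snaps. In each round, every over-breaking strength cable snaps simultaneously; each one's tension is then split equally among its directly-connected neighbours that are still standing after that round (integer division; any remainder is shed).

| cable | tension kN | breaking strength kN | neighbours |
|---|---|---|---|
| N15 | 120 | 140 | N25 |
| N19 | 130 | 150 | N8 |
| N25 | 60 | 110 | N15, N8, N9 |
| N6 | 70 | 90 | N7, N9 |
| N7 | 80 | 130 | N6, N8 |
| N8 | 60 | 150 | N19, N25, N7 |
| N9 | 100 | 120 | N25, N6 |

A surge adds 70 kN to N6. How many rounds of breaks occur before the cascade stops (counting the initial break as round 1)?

Round 1 — N6 at 140 > 90. N6 snaps.
  N6 sheds 140 kN to N7, N9: 70 each.
    N7: 80+70 = 150 > 130
    N9: 100+70 = 170 > 120
Round 2 — N7, N9 snap.
  N7 sheds 150 kN to N8: 150 each.
    N8: 60+150 = 210 > 150
  N9 sheds 170 kN to N25: 170 each.
    N25: 60+170 = 230 > 110
Round 3 — N25, N8 snap.
  N25 sheds 230 kN to N15: 230 each.
    N15: 120+230 = 350 > 140
  N8 sheds 210 kN to N19: 210 each.
    N19: 130+210 = 340 > 150
Round 4 — N15, N19 snap.
  N15 sheds 350 kN: no online neighbours, lost.
  N19 sheds 340 kN: no online neighbours, lost.
No further breaks.

4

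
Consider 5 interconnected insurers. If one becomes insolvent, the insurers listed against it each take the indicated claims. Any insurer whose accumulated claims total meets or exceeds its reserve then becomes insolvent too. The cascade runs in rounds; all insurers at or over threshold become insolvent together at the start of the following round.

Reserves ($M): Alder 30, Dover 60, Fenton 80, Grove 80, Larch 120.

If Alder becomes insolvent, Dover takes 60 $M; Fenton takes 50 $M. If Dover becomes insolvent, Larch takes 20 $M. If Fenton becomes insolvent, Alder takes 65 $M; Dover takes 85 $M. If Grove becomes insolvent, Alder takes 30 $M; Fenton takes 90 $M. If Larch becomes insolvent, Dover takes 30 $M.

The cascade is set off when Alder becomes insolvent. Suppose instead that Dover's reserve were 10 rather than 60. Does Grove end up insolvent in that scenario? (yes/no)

With Dover's reserve at 10:
Round 1 — Alder becomes insolvent (initial).
  Dover: +60 → 60 ≥ 10
  Fenton: +50 → 50 < 80
Round 2 — Dover becomes insolvent.
  Larch: +20 → 20 < 120
No further insolvencies.

no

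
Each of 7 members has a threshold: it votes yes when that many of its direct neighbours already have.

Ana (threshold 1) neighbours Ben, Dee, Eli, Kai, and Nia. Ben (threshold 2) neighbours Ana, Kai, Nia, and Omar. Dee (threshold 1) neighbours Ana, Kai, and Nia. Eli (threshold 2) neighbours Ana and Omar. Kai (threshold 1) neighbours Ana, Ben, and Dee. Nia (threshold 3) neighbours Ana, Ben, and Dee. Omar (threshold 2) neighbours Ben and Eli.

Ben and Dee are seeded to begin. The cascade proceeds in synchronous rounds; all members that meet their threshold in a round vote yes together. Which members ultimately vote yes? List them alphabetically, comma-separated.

Ana, Ben, Dee, Kai, Nia

Round 1 — Ben, Dee vote yes (initial).
Round 2 — checking thresholds:
  Ana: 2 of 5 neighbours ≥ 1, votes yes.
  Kai: 2 of 3 neighbours ≥ 1, votes yes.
  Nia: 2 of 3 neighbours < 3, not yet.
  Omar: 1 of 2 neighbours < 2, not yet.
Round 3 — checking thresholds:
  Eli: 1 of 2 neighbours < 2, not yet.
  Nia: 3 of 3 neighbours ≥ 3, votes yes.
  Omar: 1 of 2 neighbours < 2, not yet.
Round 4 — no new yes votes; cascade stops.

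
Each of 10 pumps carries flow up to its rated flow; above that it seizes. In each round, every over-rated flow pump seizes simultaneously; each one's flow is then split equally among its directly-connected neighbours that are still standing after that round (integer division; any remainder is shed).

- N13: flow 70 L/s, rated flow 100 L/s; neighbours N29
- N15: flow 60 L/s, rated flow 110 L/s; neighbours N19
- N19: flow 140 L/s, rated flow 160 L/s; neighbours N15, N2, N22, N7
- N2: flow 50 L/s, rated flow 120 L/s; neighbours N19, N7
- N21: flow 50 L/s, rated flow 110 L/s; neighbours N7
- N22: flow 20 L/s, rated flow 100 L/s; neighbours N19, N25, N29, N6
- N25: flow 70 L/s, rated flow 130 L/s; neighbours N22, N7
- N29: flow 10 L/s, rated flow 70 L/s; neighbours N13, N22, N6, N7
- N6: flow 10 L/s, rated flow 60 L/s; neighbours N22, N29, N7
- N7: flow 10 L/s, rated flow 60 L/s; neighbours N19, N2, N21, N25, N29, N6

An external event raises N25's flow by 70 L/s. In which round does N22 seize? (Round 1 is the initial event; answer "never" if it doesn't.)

Round 1 — N25 at 140 > 130. N25 seizes.
  N25 sheds 140 L/s to N22, N7: 70 each.
    N22: 20+70 = 90 ≤ 100
    N7: 10+70 = 80 > 60
Round 2 — N7 seizes.
  N7 sheds 80 L/s to N19, N2, N21, N29, N6: 16 each.
    N19: 140+16 = 156 ≤ 160
    N2: 50+16 = 66 ≤ 120
    N21: 50+16 = 66 ≤ 110
    N29: 10+16 = 26 ≤ 70
    N6: 10+16 = 26 ≤ 60
No further seizures.

never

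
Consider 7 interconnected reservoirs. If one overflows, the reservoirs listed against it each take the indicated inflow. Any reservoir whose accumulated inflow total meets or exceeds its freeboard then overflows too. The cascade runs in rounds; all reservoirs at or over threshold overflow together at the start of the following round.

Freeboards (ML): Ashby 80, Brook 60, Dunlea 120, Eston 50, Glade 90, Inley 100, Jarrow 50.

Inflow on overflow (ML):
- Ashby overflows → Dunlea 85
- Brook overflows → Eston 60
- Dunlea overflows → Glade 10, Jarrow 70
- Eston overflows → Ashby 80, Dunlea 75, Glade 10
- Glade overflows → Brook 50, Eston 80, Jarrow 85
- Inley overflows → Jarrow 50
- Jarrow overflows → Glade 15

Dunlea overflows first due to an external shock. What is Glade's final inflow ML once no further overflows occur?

25

Round 1 — Dunlea overflows (initial).
  Glade: +10 → 10 < 90
  Jarrow: +70 → 70 ≥ 50
Round 2 — Jarrow overflows.
  Glade: +15 → 25 < 90
No further overflows.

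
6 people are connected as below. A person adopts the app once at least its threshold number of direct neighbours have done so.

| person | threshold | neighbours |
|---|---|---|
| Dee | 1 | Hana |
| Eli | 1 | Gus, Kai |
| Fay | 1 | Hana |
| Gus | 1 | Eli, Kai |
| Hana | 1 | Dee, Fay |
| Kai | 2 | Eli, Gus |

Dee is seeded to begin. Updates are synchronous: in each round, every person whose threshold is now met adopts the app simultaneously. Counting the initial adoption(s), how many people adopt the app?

Round 1 — Dee adopts the app (initial).
Round 2 — checking thresholds:
  Hana: 1 of 2 neighbours ≥ 1, adopts the app.
Round 3 — checking thresholds:
  Fay: 1 of 1 neighbours ≥ 1, adopts the app.
Round 4 — no new adoptions; cascade stops.

3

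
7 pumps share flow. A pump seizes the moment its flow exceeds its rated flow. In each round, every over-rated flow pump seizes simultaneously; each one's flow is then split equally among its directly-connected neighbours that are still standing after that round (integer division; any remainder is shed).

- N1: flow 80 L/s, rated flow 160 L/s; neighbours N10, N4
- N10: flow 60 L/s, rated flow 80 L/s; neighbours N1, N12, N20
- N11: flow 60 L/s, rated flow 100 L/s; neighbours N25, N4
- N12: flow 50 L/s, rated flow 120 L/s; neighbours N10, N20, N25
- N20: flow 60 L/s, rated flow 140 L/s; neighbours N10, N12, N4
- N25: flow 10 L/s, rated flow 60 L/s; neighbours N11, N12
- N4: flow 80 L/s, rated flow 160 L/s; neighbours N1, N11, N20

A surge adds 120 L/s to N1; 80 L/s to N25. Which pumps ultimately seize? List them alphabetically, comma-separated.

Round 1 — N1 at 200 > 160; N25 at 90 > 60. N1, N25 seize.
  N1 sheds 200 L/s to N10, N4: 100 each.
    N10: 60+100 = 160 > 80
    N4: 80+100 = 180 > 160
  N25 sheds 90 L/s to N11, N12: 45 each.
    N11: 60+45 = 105 > 100
    N12: 50+45 = 95 ≤ 120
Round 2 — N10, N11, N4 seize.
  N10 sheds 160 L/s to N12, N20: 80 each.
    N12: 95+80 = 175 > 120
    N20: 60+80 = 140 ≤ 140
  N11 sheds 105 L/s: no online neighbours, lost.
  N4 sheds 180 L/s to N20: 180 each.
    N20: 140+180 = 320 > 140
Round 3 — N12, N20 seize.
  N12 sheds 175 L/s: no online neighbours, lost.
  N20 sheds 320 L/s: no online neighbours, lost.
No further seizures.

N1, N10, N11, N12, N20, N25, N4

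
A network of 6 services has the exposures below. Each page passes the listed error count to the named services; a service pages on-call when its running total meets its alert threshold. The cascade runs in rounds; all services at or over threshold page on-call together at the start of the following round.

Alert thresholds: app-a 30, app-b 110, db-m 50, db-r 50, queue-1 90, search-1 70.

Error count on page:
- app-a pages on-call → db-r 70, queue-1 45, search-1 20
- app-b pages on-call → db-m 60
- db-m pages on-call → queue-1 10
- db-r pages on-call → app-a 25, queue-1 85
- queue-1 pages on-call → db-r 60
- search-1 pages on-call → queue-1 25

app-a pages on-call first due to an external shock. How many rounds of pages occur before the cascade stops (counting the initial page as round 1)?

Round 1 — app-a pages on-call (initial).
  db-r: +70 → 70 ≥ 50
  queue-1: +45 → 45 < 90
  search-1: +20 → 20 < 70
Round 2 — db-r pages on-call.
  queue-1: +85 → 130 ≥ 90
Round 3 — queue-1 pages on-call.
No further pages.

3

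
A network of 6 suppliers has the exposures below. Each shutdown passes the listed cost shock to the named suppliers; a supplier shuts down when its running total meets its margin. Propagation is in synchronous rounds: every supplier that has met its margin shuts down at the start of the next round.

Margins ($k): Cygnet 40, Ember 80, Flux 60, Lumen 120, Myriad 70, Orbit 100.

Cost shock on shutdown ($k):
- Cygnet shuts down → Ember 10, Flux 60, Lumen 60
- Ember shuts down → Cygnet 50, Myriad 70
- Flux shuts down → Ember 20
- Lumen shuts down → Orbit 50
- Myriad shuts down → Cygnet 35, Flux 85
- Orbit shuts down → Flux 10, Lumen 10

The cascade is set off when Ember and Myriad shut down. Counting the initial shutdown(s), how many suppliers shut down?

Round 1 — Ember, Myriad shut down (initial).
  Cygnet: +50+35 → 85 ≥ 40
  Flux: +85 → 85 ≥ 60
Round 2 — Cygnet, Flux shut down.
  Lumen: +60 → 60 < 120
No further shutdowns.

4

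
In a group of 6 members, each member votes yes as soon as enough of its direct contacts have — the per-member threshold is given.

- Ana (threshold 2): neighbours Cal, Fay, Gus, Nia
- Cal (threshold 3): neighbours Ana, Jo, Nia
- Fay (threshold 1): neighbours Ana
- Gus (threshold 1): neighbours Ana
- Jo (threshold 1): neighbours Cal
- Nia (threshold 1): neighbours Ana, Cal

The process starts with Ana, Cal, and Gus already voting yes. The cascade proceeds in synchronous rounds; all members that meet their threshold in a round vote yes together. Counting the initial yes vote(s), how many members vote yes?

6

Round 1 — Ana, Cal, Gus vote yes (initial).
Round 2 — checking thresholds:
  Fay: 1 of 1 neighbours ≥ 1, votes yes.
  Jo: 1 of 1 neighbours ≥ 1, votes yes.
  Nia: 2 of 2 neighbours ≥ 1, votes yes.
Round 3 — no new yes votes; cascade stops.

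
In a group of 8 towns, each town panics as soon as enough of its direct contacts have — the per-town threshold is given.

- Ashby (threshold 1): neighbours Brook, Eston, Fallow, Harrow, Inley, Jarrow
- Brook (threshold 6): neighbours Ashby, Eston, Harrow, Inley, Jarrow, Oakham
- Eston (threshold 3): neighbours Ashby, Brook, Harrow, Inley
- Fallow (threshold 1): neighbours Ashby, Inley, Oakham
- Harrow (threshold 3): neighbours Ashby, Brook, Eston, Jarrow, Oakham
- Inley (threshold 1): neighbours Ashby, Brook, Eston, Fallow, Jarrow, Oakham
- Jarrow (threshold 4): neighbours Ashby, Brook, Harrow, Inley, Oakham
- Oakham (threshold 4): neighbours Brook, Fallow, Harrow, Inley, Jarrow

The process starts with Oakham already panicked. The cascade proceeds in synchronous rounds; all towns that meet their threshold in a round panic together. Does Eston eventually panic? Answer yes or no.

no

Round 1 — Oakham panics (initial).
Round 2 — checking thresholds:
  Brook: 1 of 6 neighbours < 6, holds.
  Fallow: 1 of 3 neighbours ≥ 1, panics.
  Harrow: 1 of 5 neighbours < 3, holds.
  Inley: 1 of 6 neighbours ≥ 1, panics.
  Jarrow: 1 of 5 neighbours < 4, holds.
Round 3 — checking thresholds:
  Ashby: 2 of 6 neighbours ≥ 1, panics.
  Brook: 2 of 6 neighbours < 6, holds.
  Eston: 1 of 4 neighbours < 3, holds.
  Harrow: 1 of 5 neighbours < 3, holds.
  Jarrow: 2 of 5 neighbours < 4, holds.
Round 4 — no new panics; cascade stops.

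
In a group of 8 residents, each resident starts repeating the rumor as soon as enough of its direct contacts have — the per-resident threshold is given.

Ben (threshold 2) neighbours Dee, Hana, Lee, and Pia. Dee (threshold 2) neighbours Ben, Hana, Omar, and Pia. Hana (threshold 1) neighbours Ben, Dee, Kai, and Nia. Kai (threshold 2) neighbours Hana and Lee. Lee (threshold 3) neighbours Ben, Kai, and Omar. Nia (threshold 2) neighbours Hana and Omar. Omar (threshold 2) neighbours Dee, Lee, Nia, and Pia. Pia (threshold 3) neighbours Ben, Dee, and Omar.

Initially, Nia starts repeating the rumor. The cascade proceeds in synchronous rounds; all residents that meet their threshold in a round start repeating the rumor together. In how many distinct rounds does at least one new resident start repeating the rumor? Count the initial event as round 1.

Round 1 — Nia starts repeating the rumor (initial).
Round 2 — checking thresholds:
  Hana: 1 of 4 neighbours ≥ 1, starts repeating the rumor.
  Omar: 1 of 4 neighbours < 2, below threshold.
Round 3 — no new spreads; cascade stops.

2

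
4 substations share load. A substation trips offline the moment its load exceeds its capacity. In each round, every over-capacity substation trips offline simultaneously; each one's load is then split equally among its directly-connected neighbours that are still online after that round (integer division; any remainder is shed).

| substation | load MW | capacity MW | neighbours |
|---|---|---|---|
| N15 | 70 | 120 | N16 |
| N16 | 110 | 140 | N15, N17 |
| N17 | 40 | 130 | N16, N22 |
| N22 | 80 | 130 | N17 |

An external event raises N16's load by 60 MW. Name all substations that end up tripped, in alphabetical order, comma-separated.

Round 1 — N16 at 170 > 140. N16 trips offline.
  N16 sheds 170 MW to N15, N17: 85 each.
    N15: 70+85 = 155 > 120
    N17: 40+85 = 125 ≤ 130
Round 2 — N15 trips offline.
  N15 sheds 155 MW: no online neighbours, lost.
No further trips.

N15, N16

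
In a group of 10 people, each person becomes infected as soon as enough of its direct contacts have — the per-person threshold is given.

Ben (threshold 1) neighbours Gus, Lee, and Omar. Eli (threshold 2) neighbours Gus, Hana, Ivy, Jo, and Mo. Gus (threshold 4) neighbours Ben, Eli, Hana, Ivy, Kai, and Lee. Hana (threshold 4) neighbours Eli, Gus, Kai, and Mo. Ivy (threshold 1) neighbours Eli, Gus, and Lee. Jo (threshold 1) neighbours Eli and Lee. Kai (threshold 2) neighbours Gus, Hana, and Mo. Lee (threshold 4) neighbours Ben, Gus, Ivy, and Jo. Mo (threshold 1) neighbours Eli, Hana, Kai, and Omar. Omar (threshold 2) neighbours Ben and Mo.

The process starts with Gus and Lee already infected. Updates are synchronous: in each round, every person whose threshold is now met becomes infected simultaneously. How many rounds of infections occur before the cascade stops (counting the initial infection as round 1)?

6

Round 1 — Gus, Lee become infected (initial).
Round 2 — checking thresholds:
  Ben: 2 of 3 neighbours ≥ 1, becomes infected.
  Eli: 1 of 5 neighbours < 2, below threshold.
  Hana: 1 of 4 neighbours < 4, below threshold.
  Ivy: 2 of 3 neighbours ≥ 1, becomes infected.
  Jo: 1 of 2 neighbours ≥ 1, becomes infected.
  Kai: 1 of 3 neighbours < 2, below threshold.
Round 3 — checking thresholds:
  Eli: 3 of 5 neighbours ≥ 2, becomes infected.
  Hana: 1 of 4 neighbours < 4, below threshold.
  Kai: 1 of 3 neighbours < 2, below threshold.
  Omar: 1 of 2 neighbours < 2, below threshold.
Round 4 — checking thresholds:
  Hana: 2 of 4 neighbours < 4, below threshold.
  Kai: 1 of 3 neighbours < 2, below threshold.
  Mo: 1 of 4 neighbours ≥ 1, becomes infected.
  Omar: 1 of 2 neighbours < 2, below threshold.
Round 5 — checking thresholds:
  Hana: 3 of 4 neighbours < 4, below threshold.
  Kai: 2 of 3 neighbours ≥ 2, becomes infected.
  Omar: 2 of 2 neighbours ≥ 2, becomes infected.
Round 6 — checking thresholds:
  Hana: 4 of 4 neighbours ≥ 4, becomes infected.
Round 7 — no new infections; cascade stops.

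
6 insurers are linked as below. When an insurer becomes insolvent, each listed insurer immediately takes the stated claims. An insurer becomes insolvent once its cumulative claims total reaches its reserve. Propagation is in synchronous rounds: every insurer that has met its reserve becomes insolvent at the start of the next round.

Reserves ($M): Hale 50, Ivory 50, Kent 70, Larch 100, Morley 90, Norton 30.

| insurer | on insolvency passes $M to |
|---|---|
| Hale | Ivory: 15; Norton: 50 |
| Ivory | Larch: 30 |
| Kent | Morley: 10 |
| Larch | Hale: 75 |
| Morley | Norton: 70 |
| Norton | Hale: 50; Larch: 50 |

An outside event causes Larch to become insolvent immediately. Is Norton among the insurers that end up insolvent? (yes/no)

Round 1 — Larch becomes insolvent (initial).
  Hale: +75 → 75 ≥ 50
Round 2 — Hale becomes insolvent.
  Ivory: +15 → 15 < 50
  Norton: +50 → 50 ≥ 30
Round 3 — Norton becomes insolvent.
No further insolvencies.

yes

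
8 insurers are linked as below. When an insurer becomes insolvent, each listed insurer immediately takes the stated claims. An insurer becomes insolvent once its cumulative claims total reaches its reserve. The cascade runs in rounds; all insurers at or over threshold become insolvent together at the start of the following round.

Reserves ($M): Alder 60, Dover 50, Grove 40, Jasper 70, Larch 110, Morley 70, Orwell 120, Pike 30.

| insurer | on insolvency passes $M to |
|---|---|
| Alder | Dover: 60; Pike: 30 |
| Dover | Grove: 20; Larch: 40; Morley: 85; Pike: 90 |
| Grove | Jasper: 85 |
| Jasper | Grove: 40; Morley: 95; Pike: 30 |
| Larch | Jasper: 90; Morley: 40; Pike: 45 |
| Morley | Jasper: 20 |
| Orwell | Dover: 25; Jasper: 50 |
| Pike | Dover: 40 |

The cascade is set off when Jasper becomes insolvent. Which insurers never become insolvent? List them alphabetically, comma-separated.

Alder, Dover, Larch, Orwell

Round 1 — Jasper becomes insolvent (initial).
  Grove: +40 → 40 ≥ 40
  Morley: +95 → 95 ≥ 70
  Pike: +30 → 30 ≥ 30
Round 2 — Grove, Morley, Pike become insolvent.
  Dover: +40 → 40 < 50
No further insolvencies.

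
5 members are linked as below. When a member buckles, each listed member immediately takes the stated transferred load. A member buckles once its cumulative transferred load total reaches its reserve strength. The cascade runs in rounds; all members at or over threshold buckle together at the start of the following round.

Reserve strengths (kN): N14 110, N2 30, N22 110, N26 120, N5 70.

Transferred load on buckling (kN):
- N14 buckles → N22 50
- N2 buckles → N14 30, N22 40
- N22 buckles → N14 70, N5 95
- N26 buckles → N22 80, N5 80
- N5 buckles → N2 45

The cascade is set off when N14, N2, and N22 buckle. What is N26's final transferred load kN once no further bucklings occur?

Round 1 — N14, N2, N22 buckle (initial).
  N5: +95 → 95 ≥ 70
Round 2 — N5 buckles.
No further bucklings.

0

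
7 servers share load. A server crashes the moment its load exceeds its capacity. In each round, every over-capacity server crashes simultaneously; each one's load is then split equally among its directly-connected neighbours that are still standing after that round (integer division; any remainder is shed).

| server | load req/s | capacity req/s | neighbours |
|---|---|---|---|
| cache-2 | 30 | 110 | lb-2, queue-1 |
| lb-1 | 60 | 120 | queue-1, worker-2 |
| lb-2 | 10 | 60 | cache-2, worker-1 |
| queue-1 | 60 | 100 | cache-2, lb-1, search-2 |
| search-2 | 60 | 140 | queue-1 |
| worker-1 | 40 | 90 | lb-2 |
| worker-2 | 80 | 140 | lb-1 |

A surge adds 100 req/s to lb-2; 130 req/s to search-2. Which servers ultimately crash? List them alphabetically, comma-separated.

Round 1 — lb-2 at 110 > 60; search-2 at 190 > 140. lb-2, search-2 crash.
  lb-2 sheds 110 req/s to cache-2, worker-1: 55 each.
    cache-2: 30+55 = 85 ≤ 110
    worker-1: 40+55 = 95 > 90
  search-2 sheds 190 req/s to queue-1: 190 each.
    queue-1: 60+190 = 250 > 100
Round 2 — queue-1, worker-1 crash.
  queue-1 sheds 250 req/s to cache-2, lb-1: 125 each.
    cache-2: 85+125 = 210 > 110
    lb-1: 60+125 = 185 > 120
  worker-1 sheds 95 req/s: no online neighbours, lost.
Round 3 — cache-2, lb-1 crash.
  cache-2 sheds 210 req/s: no online neighbours, lost.
  lb-1 sheds 185 req/s to worker-2: 185 each.
    worker-2: 80+185 = 265 > 140
Round 4 — worker-2 crashes.
  worker-2 sheds 265 req/s: no online neighbours, lost.
No further crashes.

cache-2, lb-1, lb-2, queue-1, search-2, worker-1, worker-2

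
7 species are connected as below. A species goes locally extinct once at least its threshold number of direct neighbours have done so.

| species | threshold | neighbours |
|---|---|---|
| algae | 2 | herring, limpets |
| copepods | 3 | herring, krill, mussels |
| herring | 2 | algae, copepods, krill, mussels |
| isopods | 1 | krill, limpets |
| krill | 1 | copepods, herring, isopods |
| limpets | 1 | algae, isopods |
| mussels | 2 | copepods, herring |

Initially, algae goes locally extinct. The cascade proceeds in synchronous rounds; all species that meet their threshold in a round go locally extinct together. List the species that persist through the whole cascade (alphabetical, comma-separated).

copepods, mussels

Round 1 — algae goes locally extinct (initial).
Round 2 — checking thresholds:
  herring: 1 of 4 neighbours < 2, holds.
  limpets: 1 of 2 neighbours ≥ 1, goes locally extinct.
Round 3 — checking thresholds:
  herring: 1 of 4 neighbours < 2, holds.
  isopods: 1 of 2 neighbours ≥ 1, goes locally extinct.
Round 4 — checking thresholds:
  herring: 1 of 4 neighbours < 2, holds.
  krill: 1 of 3 neighbours ≥ 1, goes locally extinct.
Round 5 — checking thresholds:
  copepods: 1 of 3 neighbours < 3, holds.
  herring: 2 of 4 neighbours ≥ 2, goes locally extinct.
Round 6 — no new extinctions; cascade stops.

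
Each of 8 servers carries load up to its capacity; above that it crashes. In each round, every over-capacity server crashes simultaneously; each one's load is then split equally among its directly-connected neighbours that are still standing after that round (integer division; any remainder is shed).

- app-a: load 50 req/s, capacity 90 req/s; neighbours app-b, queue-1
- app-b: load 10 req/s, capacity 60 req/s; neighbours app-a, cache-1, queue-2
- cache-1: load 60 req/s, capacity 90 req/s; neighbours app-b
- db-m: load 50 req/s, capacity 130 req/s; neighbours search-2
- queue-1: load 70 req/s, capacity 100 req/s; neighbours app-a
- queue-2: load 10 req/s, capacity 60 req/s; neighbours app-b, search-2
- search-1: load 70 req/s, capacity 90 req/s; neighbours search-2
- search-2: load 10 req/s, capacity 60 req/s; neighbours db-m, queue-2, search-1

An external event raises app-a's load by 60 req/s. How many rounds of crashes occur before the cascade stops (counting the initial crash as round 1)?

3

Round 1 — app-a at 110 > 90. app-a crashes.
  app-a sheds 110 req/s to app-b, queue-1: 55 each.
    app-b: 10+55 = 65 > 60
    queue-1: 70+55 = 125 > 100
Round 2 — app-b, queue-1 crash.
  app-b sheds 65 req/s to cache-1, queue-2: 32 each (1 lost).
    cache-1: 60+32 = 92 > 90
    queue-2: 10+32 = 42 ≤ 60
  queue-1 sheds 125 req/s: no online neighbours, lost.
Round 3 — cache-1 crashes.
  cache-1 sheds 92 req/s: no online neighbours, lost.
No further crashes.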